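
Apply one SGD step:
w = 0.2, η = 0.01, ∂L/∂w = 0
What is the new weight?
w_new = 0.2

w_new = w - η·∂L/∂w = 0.2 - 0.01×(0) = 0.2 - (0) = 0.2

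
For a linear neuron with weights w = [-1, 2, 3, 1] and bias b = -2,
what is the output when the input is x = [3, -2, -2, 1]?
y = -14

y = (-1)(3) + (2)(-2) + (3)(-2) + (1)(1) + -2 = -14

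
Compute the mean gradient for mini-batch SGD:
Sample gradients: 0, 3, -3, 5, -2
Average gradient = 0.6

Average = (1/5)(0 + 3 + -3 + 5 + -2) = 3/5 = 0.6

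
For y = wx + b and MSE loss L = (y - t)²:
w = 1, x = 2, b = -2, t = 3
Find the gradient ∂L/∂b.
∂L/∂b = -6

y = wx + b = (1)(2) + -2 = 0
∂L/∂y = 2(y - t) = 2(0 - 3) = -6
∂y/∂b = 1
∂L/∂b = ∂L/∂y · ∂y/∂b = -6 × 1 = -6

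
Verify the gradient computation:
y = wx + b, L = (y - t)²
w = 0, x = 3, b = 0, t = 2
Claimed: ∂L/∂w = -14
Incorrect

y = (0)(3) + 0 = 0
∂L/∂y = 2(y - t) = 2(0 - 2) = -4
∂y/∂w = x = 3
∂L/∂w = -4 × 3 = -12

Claimed value: -14
Incorrect: The correct gradient is -12.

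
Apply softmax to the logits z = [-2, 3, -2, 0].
p = [0.0063, 0.9405, 0.0063, 0.0468]

exp(z) = [0.1353, 20.09, 0.1353, 1]
Sum = 21.36
p = [0.0063, 0.9405, 0.0063, 0.0468]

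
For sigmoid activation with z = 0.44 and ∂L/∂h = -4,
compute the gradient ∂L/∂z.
∂L/∂z = -0.9531

σ(0.44) = 0.6083
σ'(0.44) = σ(0.44)(1 - σ(0.44)) = 0.6083 × 0.3917 = 0.2383
∂L/∂z = ∂L/∂h · σ'(z) = -4 × 0.2383 = -0.9531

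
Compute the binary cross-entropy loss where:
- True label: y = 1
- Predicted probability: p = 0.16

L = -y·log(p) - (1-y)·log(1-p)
L = 1.833

L = -1·log(0.16) - 0·log(0.84) = -log(0.16) = 1.833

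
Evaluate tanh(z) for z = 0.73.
0.6231

tanh(0.73) = (e^(0.73) - e^(-0.73))/(e^(0.73) + e^(-0.73)) = 0.6231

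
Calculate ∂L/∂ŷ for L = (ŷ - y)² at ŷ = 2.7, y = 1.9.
∂L/∂ŷ = 1.6

∂L/∂ŷ = 2(ŷ - y) = 2(2.7 - 1.9) = 2(0.8) = 1.6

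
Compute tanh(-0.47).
-0.4382

tanh(-0.47) = (e^(-0.47) - e^(0.47))/(e^(-0.47) + e^(0.47)) = -0.4382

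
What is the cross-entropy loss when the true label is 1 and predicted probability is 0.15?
L = 1.897

L = -1·log(0.15) - 0·log(0.85) = -log(0.15) = 1.897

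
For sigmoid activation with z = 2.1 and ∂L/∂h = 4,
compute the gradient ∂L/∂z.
∂L/∂z = 0.3888

σ(2.1) = 0.8909
σ'(2.1) = σ(2.1)(1 - σ(2.1)) = 0.8909 × 0.1091 = 0.09719
∂L/∂z = ∂L/∂h · σ'(z) = 4 × 0.09719 = 0.3888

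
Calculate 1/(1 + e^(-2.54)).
0.9269

sigmoid(2.54) = 1/(1 + e^(-2.54)) = 1/(1 + 0.07887) = 0.9269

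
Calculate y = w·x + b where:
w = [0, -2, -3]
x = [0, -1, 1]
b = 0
y = -1

y = (0)(0) + (-2)(-1) + (-3)(1) + 0 = -1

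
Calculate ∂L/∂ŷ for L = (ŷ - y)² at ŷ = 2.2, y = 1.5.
∂L/∂ŷ = 1.4

∂L/∂ŷ = 2(ŷ - y) = 2(2.2 - 1.5) = 2(0.7) = 1.4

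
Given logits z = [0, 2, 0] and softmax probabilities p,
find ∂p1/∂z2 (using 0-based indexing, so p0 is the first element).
∂p1/∂z2 = -0.08382

p = softmax(z) = [0.1065, 0.787, 0.1065]
p1 = 0.787, p2 = 0.1065

∂p1/∂z2 = -p1 × p2 = -0.787 × 0.1065 = -0.08382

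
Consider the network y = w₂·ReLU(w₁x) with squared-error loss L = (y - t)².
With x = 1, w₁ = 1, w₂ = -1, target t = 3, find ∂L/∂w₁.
∂L/∂w₁ = 8

Forward pass:
z = w₁x = 1×1 = 1
h = ReLU(1) = 1
y = w₂h = -1×1 = -1

Backward pass:
∂L/∂y = 2(y - t) = 2(-1 - 3) = -8
∂y/∂h = w₂ = -1
∂h/∂z = 1 (ReLU derivative)
∂z/∂w₁ = x = 1

∂L/∂w₁ = -8 × -1 × 1 × 1 = 8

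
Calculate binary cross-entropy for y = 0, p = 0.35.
L = 0.4308

L = -0·log(0.35) - 1·log(0.65) = -log(0.65) = 0.4308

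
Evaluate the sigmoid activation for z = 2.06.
0.887

sigmoid(2.06) = 1/(1 + e^(-2.06)) = 1/(1 + 0.1275) = 0.887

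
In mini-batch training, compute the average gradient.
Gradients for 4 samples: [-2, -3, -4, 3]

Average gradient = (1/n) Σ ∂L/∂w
Average gradient = -1.5

Average = (1/4)(-2 + -3 + -4 + 3) = -6/4 = -1.5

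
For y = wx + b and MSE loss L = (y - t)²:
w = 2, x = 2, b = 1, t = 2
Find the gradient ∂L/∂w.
∂L/∂w = 12

y = wx + b = (2)(2) + 1 = 5
∂L/∂y = 2(y - t) = 2(5 - 2) = 6
∂y/∂w = x = 2
∂L/∂w = ∂L/∂y · ∂y/∂w = 6 × 2 = 12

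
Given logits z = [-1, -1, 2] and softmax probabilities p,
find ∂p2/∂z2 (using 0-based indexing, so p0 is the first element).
∂p2/∂z2 = 0.08236

p = softmax(z) = [0.04528, 0.04528, 0.9094]
p2 = 0.9094

∂p2/∂z2 = p2(1 - p2) = 0.9094 × (1 - 0.9094) = 0.08236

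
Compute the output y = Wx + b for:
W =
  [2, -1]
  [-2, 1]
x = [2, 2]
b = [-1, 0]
y = [1, -2]

Wx = [2×2 + -1×2, -2×2 + 1×2]
   = [2, -2]
y = Wx + b = [2 + -1, -2 + 0] = [1, -2]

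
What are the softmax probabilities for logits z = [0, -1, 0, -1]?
p = [0.3655, 0.1345, 0.3655, 0.1345]

exp(z) = [1, 0.3679, 1, 0.3679]
Sum = 2.736
p = [0.3655, 0.1345, 0.3655, 0.1345]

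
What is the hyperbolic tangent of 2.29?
0.9797

tanh(2.29) = (e^(2.29) - e^(-2.29))/(e^(2.29) + e^(-2.29)) = 0.9797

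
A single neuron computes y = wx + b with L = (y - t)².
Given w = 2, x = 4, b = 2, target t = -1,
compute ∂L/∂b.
∂L/∂b = 22

y = wx + b = (2)(4) + 2 = 10
∂L/∂y = 2(y - t) = 2(10 - -1) = 22
∂y/∂b = 1
∂L/∂b = ∂L/∂y · ∂y/∂b = 22 × 1 = 22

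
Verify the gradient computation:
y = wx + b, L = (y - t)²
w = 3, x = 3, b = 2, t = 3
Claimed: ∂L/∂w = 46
Incorrect

y = (3)(3) + 2 = 11
∂L/∂y = 2(y - t) = 2(11 - 3) = 16
∂y/∂w = x = 3
∂L/∂w = 16 × 3 = 48

Claimed value: 46
Incorrect: The correct gradient is 48.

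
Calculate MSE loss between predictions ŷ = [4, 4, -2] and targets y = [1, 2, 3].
MSE = 12.67

MSE = (1/3)((4-1)² + (4-2)² + (-2-3)²) = (1/3)(9 + 4 + 25) = 12.67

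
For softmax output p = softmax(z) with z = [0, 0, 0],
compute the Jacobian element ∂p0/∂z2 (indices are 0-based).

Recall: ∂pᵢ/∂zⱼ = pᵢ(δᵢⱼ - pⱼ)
∂p0/∂z2 = -0.1111

p = softmax(z) = [0.3333, 0.3333, 0.3333]
p0 = 0.3333, p2 = 0.3333

∂p0/∂z2 = -p0 × p2 = -0.3333 × 0.3333 = -0.1111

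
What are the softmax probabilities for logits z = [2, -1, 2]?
p = [0.4879, 0.0243, 0.4879]

exp(z) = [7.389, 0.3679, 7.389]
Sum = 15.15
p = [0.4879, 0.0243, 0.4879]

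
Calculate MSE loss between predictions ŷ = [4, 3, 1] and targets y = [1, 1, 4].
MSE = 7.333

MSE = (1/3)((4-1)² + (3-1)² + (1-4)²) = (1/3)(9 + 4 + 9) = 7.333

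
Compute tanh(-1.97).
-0.9618

tanh(-1.97) = (e^(-1.97) - e^(1.97))/(e^(-1.97) + e^(1.97)) = -0.9618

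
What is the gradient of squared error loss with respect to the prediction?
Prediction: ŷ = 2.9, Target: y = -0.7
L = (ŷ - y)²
∂L/∂ŷ = 7.2

∂L/∂ŷ = 2(ŷ - y) = 2(2.9 - -0.7) = 2(3.6) = 7.2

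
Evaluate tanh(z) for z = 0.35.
0.3364

tanh(0.35) = (e^(0.35) - e^(-0.35))/(e^(0.35) + e^(-0.35)) = 0.3364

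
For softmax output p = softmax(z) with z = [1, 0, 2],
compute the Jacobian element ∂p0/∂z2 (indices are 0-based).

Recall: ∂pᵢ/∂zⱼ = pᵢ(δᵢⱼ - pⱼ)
∂p0/∂z2 = -0.1628

p = softmax(z) = [0.2447, 0.09003, 0.6652]
p0 = 0.2447, p2 = 0.6652

∂p0/∂z2 = -p0 × p2 = -0.2447 × 0.6652 = -0.1628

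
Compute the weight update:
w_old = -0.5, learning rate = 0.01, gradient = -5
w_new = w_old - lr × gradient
w_new = -0.45

w_new = w - η·∂L/∂w = -0.5 - 0.01×(-5) = -0.5 - (-0.05) = -0.45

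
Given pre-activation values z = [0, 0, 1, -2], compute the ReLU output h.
h = [0, 0, 1, 0]

ReLU applied element-wise: max(0,0)=0, max(0,0)=0, max(0,1)=1, max(0,-2)=0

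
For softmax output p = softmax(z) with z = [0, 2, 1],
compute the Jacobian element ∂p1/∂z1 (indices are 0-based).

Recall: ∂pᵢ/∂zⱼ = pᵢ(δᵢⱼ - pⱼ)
∂p1/∂z1 = 0.2227

p = softmax(z) = [0.09003, 0.6652, 0.2447]
p1 = 0.6652

∂p1/∂z1 = p1(1 - p1) = 0.6652 × (1 - 0.6652) = 0.2227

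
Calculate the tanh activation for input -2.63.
-0.9897

tanh(-2.63) = (e^(-2.63) - e^(2.63))/(e^(-2.63) + e^(2.63)) = -0.9897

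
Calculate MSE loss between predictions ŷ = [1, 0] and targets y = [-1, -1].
MSE = 2.5

MSE = (1/2)((1--1)² + (0--1)²) = (1/2)(4 + 1) = 2.5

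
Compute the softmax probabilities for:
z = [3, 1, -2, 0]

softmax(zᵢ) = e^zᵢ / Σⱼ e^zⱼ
p = [0.839, 0.1135, 0.0057, 0.0418]

exp(z) = [20.09, 2.718, 0.1353, 1]
Sum = 23.94
p = [0.839, 0.1135, 0.0057, 0.0418]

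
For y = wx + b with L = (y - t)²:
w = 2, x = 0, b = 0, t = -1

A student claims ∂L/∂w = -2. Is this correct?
Incorrect

y = (2)(0) + 0 = 0
∂L/∂y = 2(y - t) = 2(0 - -1) = 2
∂y/∂w = x = 0
∂L/∂w = 2 × 0 = 0

Claimed value: -2
Incorrect: The correct gradient is 0.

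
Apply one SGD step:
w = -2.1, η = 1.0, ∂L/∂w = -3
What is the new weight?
w_new = 0.9

w_new = w - η·∂L/∂w = -2.1 - 1.0×(-3) = -2.1 - (-3) = 0.9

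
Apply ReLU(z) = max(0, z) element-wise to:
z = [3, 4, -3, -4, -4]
h = [3, 4, 0, 0, 0]

ReLU applied element-wise: max(0,3)=3, max(0,4)=4, max(0,-3)=0, max(0,-4)=0, max(0,-4)=0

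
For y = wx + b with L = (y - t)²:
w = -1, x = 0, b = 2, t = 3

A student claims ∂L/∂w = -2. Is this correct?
Incorrect

y = (-1)(0) + 2 = 2
∂L/∂y = 2(y - t) = 2(2 - 3) = -2
∂y/∂w = x = 0
∂L/∂w = -2 × 0 = 0

Claimed value: -2
Incorrect: The correct gradient is 0.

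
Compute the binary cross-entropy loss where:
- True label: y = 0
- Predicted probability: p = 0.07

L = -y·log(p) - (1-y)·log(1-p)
L = 0.07257

L = -0·log(0.07) - 1·log(0.93) = -log(0.93) = 0.07257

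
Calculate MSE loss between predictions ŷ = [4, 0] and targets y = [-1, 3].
MSE = 17

MSE = (1/2)((4--1)² + (0-3)²) = (1/2)(25 + 9) = 17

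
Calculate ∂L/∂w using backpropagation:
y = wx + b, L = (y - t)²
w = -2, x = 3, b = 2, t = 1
∂L/∂w = -30

y = wx + b = (-2)(3) + 2 = -4
∂L/∂y = 2(y - t) = 2(-4 - 1) = -10
∂y/∂w = x = 3
∂L/∂w = ∂L/∂y · ∂y/∂w = -10 × 3 = -30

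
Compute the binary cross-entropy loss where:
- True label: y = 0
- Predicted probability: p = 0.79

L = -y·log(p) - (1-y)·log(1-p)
L = 1.561

L = -0·log(0.79) - 1·log(0.21) = -log(0.21) = 1.561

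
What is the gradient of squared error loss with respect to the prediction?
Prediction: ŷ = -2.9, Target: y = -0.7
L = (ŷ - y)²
∂L/∂ŷ = -4.4

∂L/∂ŷ = 2(ŷ - y) = 2(-2.9 - -0.7) = 2(-2.2) = -4.4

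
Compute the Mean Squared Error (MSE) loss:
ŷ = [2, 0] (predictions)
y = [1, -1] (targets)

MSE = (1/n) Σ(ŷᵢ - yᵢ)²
MSE = 1

MSE = (1/2)((2-1)² + (0--1)²) = (1/2)(1 + 1) = 1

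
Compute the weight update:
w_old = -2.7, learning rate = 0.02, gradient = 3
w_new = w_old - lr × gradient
w_new = -2.76

w_new = w - η·∂L/∂w = -2.7 - 0.02×(3) = -2.7 - (0.06) = -2.76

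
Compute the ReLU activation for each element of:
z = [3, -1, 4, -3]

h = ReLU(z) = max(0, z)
h = [3, 0, 4, 0]

ReLU applied element-wise: max(0,3)=3, max(0,-1)=0, max(0,4)=4, max(0,-3)=0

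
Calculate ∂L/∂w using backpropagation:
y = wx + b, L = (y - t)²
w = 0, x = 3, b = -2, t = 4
∂L/∂w = -36

y = wx + b = (0)(3) + -2 = -2
∂L/∂y = 2(y - t) = 2(-2 - 4) = -12
∂y/∂w = x = 3
∂L/∂w = ∂L/∂y · ∂y/∂w = -12 × 3 = -36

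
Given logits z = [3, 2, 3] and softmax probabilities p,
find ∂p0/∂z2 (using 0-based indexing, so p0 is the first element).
∂p0/∂z2 = -0.1784

p = softmax(z) = [0.4223, 0.1554, 0.4223]
p0 = 0.4223, p2 = 0.4223

∂p0/∂z2 = -p0 × p2 = -0.4223 × 0.4223 = -0.1784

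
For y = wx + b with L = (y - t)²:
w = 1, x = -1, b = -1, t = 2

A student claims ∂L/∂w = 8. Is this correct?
Correct

y = (1)(-1) + -1 = -2
∂L/∂y = 2(y - t) = 2(-2 - 2) = -8
∂y/∂w = x = -1
∂L/∂w = -8 × -1 = 8

Claimed value: 8
Correct: The correct gradient is 8.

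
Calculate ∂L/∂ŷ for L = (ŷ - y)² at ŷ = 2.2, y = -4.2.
∂L/∂ŷ = 12.8

∂L/∂ŷ = 2(ŷ - y) = 2(2.2 - -4.2) = 2(6.4) = 12.8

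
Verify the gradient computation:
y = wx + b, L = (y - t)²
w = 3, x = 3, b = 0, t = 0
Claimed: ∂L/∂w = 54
Correct

y = (3)(3) + 0 = 9
∂L/∂y = 2(y - t) = 2(9 - 0) = 18
∂y/∂w = x = 3
∂L/∂w = 18 × 3 = 54

Claimed value: 54
Correct: The correct gradient is 54.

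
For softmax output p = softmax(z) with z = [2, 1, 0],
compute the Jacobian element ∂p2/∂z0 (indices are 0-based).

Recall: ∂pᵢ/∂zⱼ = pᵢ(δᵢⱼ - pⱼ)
∂p2/∂z0 = -0.05989

p = softmax(z) = [0.6652, 0.2447, 0.09003]
p2 = 0.09003, p0 = 0.6652

∂p2/∂z0 = -p2 × p0 = -0.09003 × 0.6652 = -0.05989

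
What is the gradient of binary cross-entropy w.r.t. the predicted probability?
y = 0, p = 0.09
∂L/∂p = 1.099

∂L/∂p = -y/p + (1-y)/(1-p) = 0 + 1/0.91 = 1.099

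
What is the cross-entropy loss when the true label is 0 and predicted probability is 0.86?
L = 1.966

L = -0·log(0.86) - 1·log(0.14) = -log(0.14) = 1.966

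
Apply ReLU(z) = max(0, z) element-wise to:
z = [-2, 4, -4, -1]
h = [0, 4, 0, 0]

ReLU applied element-wise: max(0,-2)=0, max(0,4)=4, max(0,-4)=0, max(0,-1)=0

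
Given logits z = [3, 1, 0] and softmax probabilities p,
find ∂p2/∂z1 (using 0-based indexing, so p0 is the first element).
∂p2/∂z1 = -0.004797

p = softmax(z) = [0.8438, 0.1142, 0.04201]
p2 = 0.04201, p1 = 0.1142

∂p2/∂z1 = -p2 × p1 = -0.04201 × 0.1142 = -0.004797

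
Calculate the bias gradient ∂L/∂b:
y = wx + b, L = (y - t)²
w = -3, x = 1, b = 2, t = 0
∂L/∂b = -2

y = wx + b = (-3)(1) + 2 = -1
∂L/∂y = 2(y - t) = 2(-1 - 0) = -2
∂y/∂b = 1
∂L/∂b = ∂L/∂y · ∂y/∂b = -2 × 1 = -2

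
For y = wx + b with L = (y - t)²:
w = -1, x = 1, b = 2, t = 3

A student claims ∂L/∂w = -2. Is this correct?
Incorrect

y = (-1)(1) + 2 = 1
∂L/∂y = 2(y - t) = 2(1 - 3) = -4
∂y/∂w = x = 1
∂L/∂w = -4 × 1 = -4

Claimed value: -2
Incorrect: The correct gradient is -4.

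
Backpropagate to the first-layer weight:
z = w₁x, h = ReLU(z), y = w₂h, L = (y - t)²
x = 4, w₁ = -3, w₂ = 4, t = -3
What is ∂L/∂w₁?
∂L/∂w₁ = 0

Forward pass:
z = w₁x = -3×4 = -12
h = ReLU(-12) = 0
y = w₂h = 4×0 = 0

Backward pass:
∂L/∂y = 2(y - t) = 2(0 - -3) = 6
∂y/∂h = w₂ = 4
∂h/∂z = 0 (ReLU derivative)
∂z/∂w₁ = x = 4

∂L/∂w₁ = 6 × 4 × 0 × 4 = 0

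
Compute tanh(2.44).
0.9849

tanh(2.44) = (e^(2.44) - e^(-2.44))/(e^(2.44) + e^(-2.44)) = 0.9849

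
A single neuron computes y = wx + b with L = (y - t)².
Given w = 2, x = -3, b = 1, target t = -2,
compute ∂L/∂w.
∂L/∂w = 18

y = wx + b = (2)(-3) + 1 = -5
∂L/∂y = 2(y - t) = 2(-5 - -2) = -6
∂y/∂w = x = -3
∂L/∂w = ∂L/∂y · ∂y/∂w = -6 × -3 = 18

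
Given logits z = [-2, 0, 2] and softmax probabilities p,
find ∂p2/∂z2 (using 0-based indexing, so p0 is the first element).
∂p2/∂z2 = 0.1154

p = softmax(z) = [0.01588, 0.1173, 0.8668]
p2 = 0.8668

∂p2/∂z2 = p2(1 - p2) = 0.8668 × (1 - 0.8668) = 0.1154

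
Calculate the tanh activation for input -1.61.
-0.9232

tanh(-1.61) = (e^(-1.61) - e^(1.61))/(e^(-1.61) + e^(1.61)) = -0.9232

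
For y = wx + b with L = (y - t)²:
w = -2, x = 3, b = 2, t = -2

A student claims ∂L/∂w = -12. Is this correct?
Correct

y = (-2)(3) + 2 = -4
∂L/∂y = 2(y - t) = 2(-4 - -2) = -4
∂y/∂w = x = 3
∂L/∂w = -4 × 3 = -12

Claimed value: -12
Correct: The correct gradient is -12.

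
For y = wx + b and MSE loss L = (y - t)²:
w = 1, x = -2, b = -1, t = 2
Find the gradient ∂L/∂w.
∂L/∂w = 20

y = wx + b = (1)(-2) + -1 = -3
∂L/∂y = 2(y - t) = 2(-3 - 2) = -10
∂y/∂w = x = -2
∂L/∂w = ∂L/∂y · ∂y/∂w = -10 × -2 = 20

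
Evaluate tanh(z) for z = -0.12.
-0.1194

tanh(-0.12) = (e^(-0.12) - e^(0.12))/(e^(-0.12) + e^(0.12)) = -0.1194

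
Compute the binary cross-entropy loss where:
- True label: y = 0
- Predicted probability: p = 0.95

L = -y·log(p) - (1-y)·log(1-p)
L = 2.996

L = -0·log(0.95) - 1·log(0.05) = -log(0.05) = 2.996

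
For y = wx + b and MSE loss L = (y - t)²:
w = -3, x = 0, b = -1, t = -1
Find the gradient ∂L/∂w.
∂L/∂w = 0

y = wx + b = (-3)(0) + -1 = -1
∂L/∂y = 2(y - t) = 2(-1 - -1) = 0
∂y/∂w = x = 0
∂L/∂w = ∂L/∂y · ∂y/∂w = 0 × 0 = 0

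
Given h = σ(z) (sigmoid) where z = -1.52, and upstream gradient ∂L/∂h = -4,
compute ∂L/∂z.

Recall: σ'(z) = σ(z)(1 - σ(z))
∂L/∂z = -0.589

σ(-1.52) = 0.1795
σ'(-1.52) = σ(-1.52)(1 - σ(-1.52)) = 0.1795 × 0.8205 = 0.1473
∂L/∂z = ∂L/∂h · σ'(z) = -4 × 0.1473 = -0.589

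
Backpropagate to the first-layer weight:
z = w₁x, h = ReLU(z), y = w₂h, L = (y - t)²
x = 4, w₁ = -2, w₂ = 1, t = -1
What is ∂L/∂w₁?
∂L/∂w₁ = 0

Forward pass:
z = w₁x = -2×4 = -8
h = ReLU(-8) = 0
y = w₂h = 1×0 = 0

Backward pass:
∂L/∂y = 2(y - t) = 2(0 - -1) = 2
∂y/∂h = w₂ = 1
∂h/∂z = 0 (ReLU derivative)
∂z/∂w₁ = x = 4

∂L/∂w₁ = 2 × 1 × 0 × 4 = 0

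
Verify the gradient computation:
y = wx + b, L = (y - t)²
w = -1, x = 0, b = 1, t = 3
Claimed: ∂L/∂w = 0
Correct

y = (-1)(0) + 1 = 1
∂L/∂y = 2(y - t) = 2(1 - 3) = -4
∂y/∂w = x = 0
∂L/∂w = -4 × 0 = 0

Claimed value: 0
Correct: The correct gradient is 0.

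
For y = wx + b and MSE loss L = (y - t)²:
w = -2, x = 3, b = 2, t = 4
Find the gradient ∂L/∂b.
∂L/∂b = -16

y = wx + b = (-2)(3) + 2 = -4
∂L/∂y = 2(y - t) = 2(-4 - 4) = -16
∂y/∂b = 1
∂L/∂b = ∂L/∂y · ∂y/∂b = -16 × 1 = -16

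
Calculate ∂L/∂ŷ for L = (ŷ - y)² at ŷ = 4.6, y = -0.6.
∂L/∂ŷ = 10.4

∂L/∂ŷ = 2(ŷ - y) = 2(4.6 - -0.6) = 2(5.2) = 10.4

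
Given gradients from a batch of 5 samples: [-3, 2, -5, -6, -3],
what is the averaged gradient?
Average gradient = -3

Average = (1/5)(-3 + 2 + -5 + -6 + -3) = -15/5 = -3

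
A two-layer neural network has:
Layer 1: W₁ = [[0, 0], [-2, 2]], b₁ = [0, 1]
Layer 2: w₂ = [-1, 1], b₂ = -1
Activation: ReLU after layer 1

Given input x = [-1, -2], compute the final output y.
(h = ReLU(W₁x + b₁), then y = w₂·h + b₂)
y = -1

Layer 1 pre-activation: z₁ = [0, -1]
After ReLU: h = [0, 0]
Layer 2 output: y = -1×0 + 1×0 + -1 = -1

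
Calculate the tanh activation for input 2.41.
0.984

tanh(2.41) = (e^(2.41) - e^(-2.41))/(e^(2.41) + e^(-2.41)) = 0.984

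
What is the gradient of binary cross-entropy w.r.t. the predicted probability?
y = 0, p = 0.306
∂L/∂p = 1.441

∂L/∂p = -y/p + (1-y)/(1-p) = 0 + 1/0.694 = 1.441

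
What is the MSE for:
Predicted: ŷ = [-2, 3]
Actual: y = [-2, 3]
MSE = 0

MSE = (1/2)((-2--2)² + (3-3)²) = (1/2)(0 + 0) = 0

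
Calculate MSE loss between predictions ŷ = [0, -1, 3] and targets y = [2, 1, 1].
MSE = 4

MSE = (1/3)((0-2)² + (-1-1)² + (3-1)²) = (1/3)(4 + 4 + 4) = 4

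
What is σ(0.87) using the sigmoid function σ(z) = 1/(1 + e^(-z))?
0.7047

sigmoid(0.87) = 1/(1 + e^(-0.87)) = 1/(1 + 0.419) = 0.7047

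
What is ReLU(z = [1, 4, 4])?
h = [1, 4, 4]

ReLU applied element-wise: max(0,1)=1, max(0,4)=4, max(0,4)=4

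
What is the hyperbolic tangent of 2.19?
0.9753

tanh(2.19) = (e^(2.19) - e^(-2.19))/(e^(2.19) + e^(-2.19)) = 0.9753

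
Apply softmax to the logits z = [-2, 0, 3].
p = [0.0064, 0.0471, 0.9465]

exp(z) = [0.1353, 1, 20.09]
Sum = 21.22
p = [0.0064, 0.0471, 0.9465]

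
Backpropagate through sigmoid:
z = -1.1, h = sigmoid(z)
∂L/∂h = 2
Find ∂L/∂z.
∂L/∂z = 0.3747

σ(-1.1) = 0.2497
σ'(-1.1) = σ(-1.1)(1 - σ(-1.1)) = 0.2497 × 0.7503 = 0.1874
∂L/∂z = ∂L/∂h · σ'(z) = 2 × 0.1874 = 0.3747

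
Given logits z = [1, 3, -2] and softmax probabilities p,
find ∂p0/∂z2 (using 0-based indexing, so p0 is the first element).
∂p0/∂z2 = -0.0006991

p = softmax(z) = [0.1185, 0.8756, 0.0059]
p0 = 0.1185, p2 = 0.0059

∂p0/∂z2 = -p0 × p2 = -0.1185 × 0.0059 = -0.0006991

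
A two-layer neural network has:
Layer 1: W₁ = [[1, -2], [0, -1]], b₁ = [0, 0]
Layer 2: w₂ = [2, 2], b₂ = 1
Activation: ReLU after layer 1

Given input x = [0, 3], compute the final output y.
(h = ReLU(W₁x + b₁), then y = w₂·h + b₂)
y = 1

Layer 1 pre-activation: z₁ = [-6, -3]
After ReLU: h = [0, 0]
Layer 2 output: y = 2×0 + 2×0 + 1 = 1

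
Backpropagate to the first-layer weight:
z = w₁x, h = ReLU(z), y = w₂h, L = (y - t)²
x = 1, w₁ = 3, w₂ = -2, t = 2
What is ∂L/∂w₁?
∂L/∂w₁ = 32

Forward pass:
z = w₁x = 3×1 = 3
h = ReLU(3) = 3
y = w₂h = -2×3 = -6

Backward pass:
∂L/∂y = 2(y - t) = 2(-6 - 2) = -16
∂y/∂h = w₂ = -2
∂h/∂z = 1 (ReLU derivative)
∂z/∂w₁ = x = 1

∂L/∂w₁ = -16 × -2 × 1 × 1 = 32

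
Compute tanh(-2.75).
-0.9919

tanh(-2.75) = (e^(-2.75) - e^(2.75))/(e^(-2.75) + e^(2.75)) = -0.9919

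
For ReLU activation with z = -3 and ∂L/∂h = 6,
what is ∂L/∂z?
∂L/∂z = 0

h = ReLU(-3) = 0
Since z < 0: ∂h/∂z = 0
∂L/∂z = ∂L/∂h · ∂h/∂z = 6 × 0 = 0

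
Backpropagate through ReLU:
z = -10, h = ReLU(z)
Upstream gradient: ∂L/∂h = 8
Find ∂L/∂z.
∂L/∂z = 0

h = ReLU(-10) = 0
Since z < 0: ∂h/∂z = 0
∂L/∂z = ∂L/∂h · ∂h/∂z = 8 × 0 = 0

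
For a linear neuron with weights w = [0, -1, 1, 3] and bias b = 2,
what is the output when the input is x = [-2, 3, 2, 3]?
y = 10

y = (0)(-2) + (-1)(3) + (1)(2) + (3)(3) + 2 = 10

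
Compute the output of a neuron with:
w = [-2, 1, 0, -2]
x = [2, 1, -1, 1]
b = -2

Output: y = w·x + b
y = -7

y = (-2)(2) + (1)(1) + (0)(-1) + (-2)(1) + -2 = -7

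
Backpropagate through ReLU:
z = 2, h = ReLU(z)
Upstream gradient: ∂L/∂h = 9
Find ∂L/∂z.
∂L/∂z = 9

h = ReLU(2) = 2
Since z > 0: ∂h/∂z = 1
∂L/∂z = ∂L/∂h · ∂h/∂z = 9 × 1 = 9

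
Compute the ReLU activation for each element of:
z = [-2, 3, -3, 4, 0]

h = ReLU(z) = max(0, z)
h = [0, 3, 0, 4, 0]

ReLU applied element-wise: max(0,-2)=0, max(0,3)=3, max(0,-3)=0, max(0,4)=4, max(0,0)=0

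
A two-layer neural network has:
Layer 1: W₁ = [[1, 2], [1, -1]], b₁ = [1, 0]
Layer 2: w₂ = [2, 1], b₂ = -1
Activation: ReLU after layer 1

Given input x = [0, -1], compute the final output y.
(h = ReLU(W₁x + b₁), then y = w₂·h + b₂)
y = 0

Layer 1 pre-activation: z₁ = [-1, 1]
After ReLU: h = [0, 1]
Layer 2 output: y = 2×0 + 1×1 + -1 = 0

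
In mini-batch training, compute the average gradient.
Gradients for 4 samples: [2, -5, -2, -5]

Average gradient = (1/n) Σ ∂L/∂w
Average gradient = -2.5

Average = (1/4)(2 + -5 + -2 + -5) = -10/4 = -2.5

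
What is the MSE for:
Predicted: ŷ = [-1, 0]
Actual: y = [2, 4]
MSE = 12.5

MSE = (1/2)((-1-2)² + (0-4)²) = (1/2)(9 + 16) = 12.5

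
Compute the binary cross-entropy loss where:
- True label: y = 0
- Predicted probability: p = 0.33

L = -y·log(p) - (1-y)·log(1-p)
L = 0.4005

L = -0·log(0.33) - 1·log(0.67) = -log(0.67) = 0.4005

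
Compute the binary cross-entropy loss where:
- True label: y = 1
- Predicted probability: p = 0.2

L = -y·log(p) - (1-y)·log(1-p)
L = 1.609

L = -1·log(0.2) - 0·log(0.8) = -log(0.2) = 1.609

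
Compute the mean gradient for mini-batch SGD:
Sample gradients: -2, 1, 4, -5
Average gradient = -0.5

Average = (1/4)(-2 + 1 + 4 + -5) = -2/4 = -0.5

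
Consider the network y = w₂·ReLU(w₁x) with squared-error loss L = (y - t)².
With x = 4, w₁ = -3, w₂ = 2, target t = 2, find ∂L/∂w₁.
∂L/∂w₁ = 0

Forward pass:
z = w₁x = -3×4 = -12
h = ReLU(-12) = 0
y = w₂h = 2×0 = 0

Backward pass:
∂L/∂y = 2(y - t) = 2(0 - 2) = -4
∂y/∂h = w₂ = 2
∂h/∂z = 0 (ReLU derivative)
∂z/∂w₁ = x = 4

∂L/∂w₁ = -4 × 2 × 0 × 4 = 0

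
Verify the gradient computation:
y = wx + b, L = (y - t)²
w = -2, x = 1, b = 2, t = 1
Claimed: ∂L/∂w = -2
Correct

y = (-2)(1) + 2 = 0
∂L/∂y = 2(y - t) = 2(0 - 1) = -2
∂y/∂w = x = 1
∂L/∂w = -2 × 1 = -2

Claimed value: -2
Correct: The correct gradient is -2.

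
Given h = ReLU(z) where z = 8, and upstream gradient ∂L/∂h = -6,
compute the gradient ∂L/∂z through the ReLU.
∂L/∂z = -6

h = ReLU(8) = 8
Since z > 0: ∂h/∂z = 1
∂L/∂z = ∂L/∂h · ∂h/∂z = -6 × 1 = -6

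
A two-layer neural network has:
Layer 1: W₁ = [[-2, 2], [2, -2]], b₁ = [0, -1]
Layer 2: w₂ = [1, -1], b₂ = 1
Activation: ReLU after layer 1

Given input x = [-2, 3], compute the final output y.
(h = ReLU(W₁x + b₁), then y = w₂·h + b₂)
y = 11

Layer 1 pre-activation: z₁ = [10, -11]
After ReLU: h = [10, 0]
Layer 2 output: y = 1×10 + -1×0 + 1 = 11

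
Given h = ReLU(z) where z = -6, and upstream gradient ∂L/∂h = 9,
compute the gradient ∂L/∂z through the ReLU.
∂L/∂z = 0

h = ReLU(-6) = 0
Since z < 0: ∂h/∂z = 0
∂L/∂z = ∂L/∂h · ∂h/∂z = 9 × 0 = 0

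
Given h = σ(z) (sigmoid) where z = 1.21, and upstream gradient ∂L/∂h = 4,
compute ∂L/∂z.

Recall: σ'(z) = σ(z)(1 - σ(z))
∂L/∂z = 0.7078

σ(1.21) = 0.7703
σ'(1.21) = σ(1.21)(1 - σ(1.21)) = 0.7703 × 0.2297 = 0.1769
∂L/∂z = ∂L/∂h · σ'(z) = 4 × 0.1769 = 0.7078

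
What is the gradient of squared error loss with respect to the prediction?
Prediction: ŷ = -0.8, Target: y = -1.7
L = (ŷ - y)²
∂L/∂ŷ = 1.8

∂L/∂ŷ = 2(ŷ - y) = 2(-0.8 - -1.7) = 2(0.9) = 1.8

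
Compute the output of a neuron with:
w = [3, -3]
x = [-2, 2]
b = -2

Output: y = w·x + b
y = -14

y = (3)(-2) + (-3)(2) + -2 = -14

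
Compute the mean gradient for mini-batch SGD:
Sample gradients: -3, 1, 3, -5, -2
Average gradient = -1.2

Average = (1/5)(-3 + 1 + 3 + -5 + -2) = -6/5 = -1.2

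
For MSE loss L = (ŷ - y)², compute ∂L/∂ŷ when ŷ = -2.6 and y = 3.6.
∂L/∂ŷ = -12.4

∂L/∂ŷ = 2(ŷ - y) = 2(-2.6 - 3.6) = 2(-6.2) = -12.4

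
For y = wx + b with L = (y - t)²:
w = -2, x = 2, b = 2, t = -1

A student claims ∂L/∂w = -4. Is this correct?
Correct

y = (-2)(2) + 2 = -2
∂L/∂y = 2(y - t) = 2(-2 - -1) = -2
∂y/∂w = x = 2
∂L/∂w = -2 × 2 = -4

Claimed value: -4
Correct: The correct gradient is -4.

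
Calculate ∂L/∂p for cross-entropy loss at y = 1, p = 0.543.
∂L/∂p = -1.842

∂L/∂p = -y/p + (1-y)/(1-p) = -1/0.543 + 0 = -1.842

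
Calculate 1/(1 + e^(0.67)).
0.3385

sigmoid(-0.67) = 1/(1 + e^(0.67)) = 1/(1 + 1.954) = 0.3385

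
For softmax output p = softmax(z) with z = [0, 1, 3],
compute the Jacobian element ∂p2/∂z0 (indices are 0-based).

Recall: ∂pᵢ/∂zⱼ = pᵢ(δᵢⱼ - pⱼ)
∂p2/∂z0 = -0.03545

p = softmax(z) = [0.04201, 0.1142, 0.8438]
p2 = 0.8438, p0 = 0.04201

∂p2/∂z0 = -p2 × p0 = -0.8438 × 0.04201 = -0.03545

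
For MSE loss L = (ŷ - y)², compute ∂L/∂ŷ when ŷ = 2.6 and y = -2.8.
∂L/∂ŷ = 10.8

∂L/∂ŷ = 2(ŷ - y) = 2(2.6 - -2.8) = 2(5.4) = 10.8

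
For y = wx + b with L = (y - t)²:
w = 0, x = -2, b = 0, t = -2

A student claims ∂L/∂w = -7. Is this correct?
Incorrect

y = (0)(-2) + 0 = 0
∂L/∂y = 2(y - t) = 2(0 - -2) = 4
∂y/∂w = x = -2
∂L/∂w = 4 × -2 = -8

Claimed value: -7
Incorrect: The correct gradient is -8.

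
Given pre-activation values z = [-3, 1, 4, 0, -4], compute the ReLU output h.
h = [0, 1, 4, 0, 0]

ReLU applied element-wise: max(0,-3)=0, max(0,1)=1, max(0,4)=4, max(0,0)=0, max(0,-4)=0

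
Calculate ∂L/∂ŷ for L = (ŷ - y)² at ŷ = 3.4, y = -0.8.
∂L/∂ŷ = 8.4

∂L/∂ŷ = 2(ŷ - y) = 2(3.4 - -0.8) = 2(4.2) = 8.4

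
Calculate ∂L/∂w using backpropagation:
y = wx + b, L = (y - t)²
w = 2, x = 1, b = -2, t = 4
∂L/∂w = -8

y = wx + b = (2)(1) + -2 = 0
∂L/∂y = 2(y - t) = 2(0 - 4) = -8
∂y/∂w = x = 1
∂L/∂w = ∂L/∂y · ∂y/∂w = -8 × 1 = -8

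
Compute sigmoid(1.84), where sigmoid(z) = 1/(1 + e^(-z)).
0.8629

sigmoid(1.84) = 1/(1 + e^(-1.84)) = 1/(1 + 0.1588) = 0.8629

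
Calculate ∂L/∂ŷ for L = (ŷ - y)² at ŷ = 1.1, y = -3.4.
∂L/∂ŷ = 9.0

∂L/∂ŷ = 2(ŷ - y) = 2(1.1 - -3.4) = 2(4.5) = 9.0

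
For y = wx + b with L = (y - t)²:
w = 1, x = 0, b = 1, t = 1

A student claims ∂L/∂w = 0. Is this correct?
Correct

y = (1)(0) + 1 = 1
∂L/∂y = 2(y - t) = 2(1 - 1) = 0
∂y/∂w = x = 0
∂L/∂w = 0 × 0 = 0

Claimed value: 0
Correct: The correct gradient is 0.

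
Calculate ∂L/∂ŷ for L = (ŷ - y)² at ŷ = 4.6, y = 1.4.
∂L/∂ŷ = 6.4

∂L/∂ŷ = 2(ŷ - y) = 2(4.6 - 1.4) = 2(3.2) = 6.4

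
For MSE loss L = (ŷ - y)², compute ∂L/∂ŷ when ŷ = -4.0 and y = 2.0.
∂L/∂ŷ = -12.0

∂L/∂ŷ = 2(ŷ - y) = 2(-4.0 - 2.0) = 2(-6.0) = -12.0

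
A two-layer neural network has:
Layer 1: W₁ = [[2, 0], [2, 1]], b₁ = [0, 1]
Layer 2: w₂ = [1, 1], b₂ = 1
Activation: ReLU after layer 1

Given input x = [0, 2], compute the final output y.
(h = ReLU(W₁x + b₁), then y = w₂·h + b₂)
y = 4

Layer 1 pre-activation: z₁ = [0, 3]
After ReLU: h = [0, 3]
Layer 2 output: y = 1×0 + 1×3 + 1 = 4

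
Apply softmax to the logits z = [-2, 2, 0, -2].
p = [0.0156, 0.8533, 0.1155, 0.0156]

exp(z) = [0.1353, 7.389, 1, 0.1353]
Sum = 8.66
p = [0.0156, 0.8533, 0.1155, 0.0156]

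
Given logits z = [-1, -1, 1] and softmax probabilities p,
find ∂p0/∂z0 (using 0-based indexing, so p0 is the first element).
∂p0/∂z0 = 0.09516

p = softmax(z) = [0.1065, 0.1065, 0.787]
p0 = 0.1065

∂p0/∂z0 = p0(1 - p0) = 0.1065 × (1 - 0.1065) = 0.09516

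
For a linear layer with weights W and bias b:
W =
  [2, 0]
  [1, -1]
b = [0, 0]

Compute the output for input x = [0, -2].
y = [0, 2]

Wx = [2×0 + 0×-2, 1×0 + -1×-2]
   = [0, 2]
y = Wx + b = [0 + 0, 2 + 0] = [0, 2]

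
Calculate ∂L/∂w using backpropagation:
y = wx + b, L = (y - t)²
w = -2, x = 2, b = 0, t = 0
∂L/∂w = -16

y = wx + b = (-2)(2) + 0 = -4
∂L/∂y = 2(y - t) = 2(-4 - 0) = -8
∂y/∂w = x = 2
∂L/∂w = ∂L/∂y · ∂y/∂w = -8 × 2 = -16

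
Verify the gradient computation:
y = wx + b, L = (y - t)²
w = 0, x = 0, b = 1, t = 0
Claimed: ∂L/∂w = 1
Incorrect

y = (0)(0) + 1 = 1
∂L/∂y = 2(y - t) = 2(1 - 0) = 2
∂y/∂w = x = 0
∂L/∂w = 2 × 0 = 0

Claimed value: 1
Incorrect: The correct gradient is 0.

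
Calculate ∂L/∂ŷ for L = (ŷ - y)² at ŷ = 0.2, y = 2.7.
∂L/∂ŷ = -5.0

∂L/∂ŷ = 2(ŷ - y) = 2(0.2 - 2.7) = 2(-2.5) = -5.0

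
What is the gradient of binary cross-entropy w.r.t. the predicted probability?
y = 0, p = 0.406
∂L/∂p = 1.684

∂L/∂p = -y/p + (1-y)/(1-p) = 0 + 1/0.594 = 1.684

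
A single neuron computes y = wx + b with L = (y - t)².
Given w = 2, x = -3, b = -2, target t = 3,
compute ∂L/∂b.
∂L/∂b = -22

y = wx + b = (2)(-3) + -2 = -8
∂L/∂y = 2(y - t) = 2(-8 - 3) = -22
∂y/∂b = 1
∂L/∂b = ∂L/∂y · ∂y/∂b = -22 × 1 = -22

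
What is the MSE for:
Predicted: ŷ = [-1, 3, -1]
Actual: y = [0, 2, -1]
MSE = 0.6667

MSE = (1/3)((-1-0)² + (3-2)² + (-1--1)²) = (1/3)(1 + 1 + 0) = 0.6667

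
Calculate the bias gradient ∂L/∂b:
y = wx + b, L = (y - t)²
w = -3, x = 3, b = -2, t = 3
∂L/∂b = -28

y = wx + b = (-3)(3) + -2 = -11
∂L/∂y = 2(y - t) = 2(-11 - 3) = -28
∂y/∂b = 1
∂L/∂b = ∂L/∂y · ∂y/∂b = -28 × 1 = -28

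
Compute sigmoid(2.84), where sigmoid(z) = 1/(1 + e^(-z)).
0.9448

sigmoid(2.84) = 1/(1 + e^(-2.84)) = 1/(1 + 0.05843) = 0.9448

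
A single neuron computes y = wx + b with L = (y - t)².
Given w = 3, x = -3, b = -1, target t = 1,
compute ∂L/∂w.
∂L/∂w = 66

y = wx + b = (3)(-3) + -1 = -10
∂L/∂y = 2(y - t) = 2(-10 - 1) = -22
∂y/∂w = x = -3
∂L/∂w = ∂L/∂y · ∂y/∂w = -22 × -3 = 66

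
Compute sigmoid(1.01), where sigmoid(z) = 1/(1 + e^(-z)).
0.733

sigmoid(1.01) = 1/(1 + e^(-1.01)) = 1/(1 + 0.3642) = 0.733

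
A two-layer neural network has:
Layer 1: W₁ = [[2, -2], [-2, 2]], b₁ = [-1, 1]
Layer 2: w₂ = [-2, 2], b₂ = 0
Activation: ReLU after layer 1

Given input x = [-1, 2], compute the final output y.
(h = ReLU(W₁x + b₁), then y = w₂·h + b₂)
y = 14

Layer 1 pre-activation: z₁ = [-7, 7]
After ReLU: h = [0, 7]
Layer 2 output: y = -2×0 + 2×7 + 0 = 14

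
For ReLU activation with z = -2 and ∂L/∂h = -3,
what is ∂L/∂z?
∂L/∂z = 0

h = ReLU(-2) = 0
Since z < 0: ∂h/∂z = 0
∂L/∂z = ∂L/∂h · ∂h/∂z = -3 × 0 = 0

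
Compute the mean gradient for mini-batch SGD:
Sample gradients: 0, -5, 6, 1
Average gradient = 0.5

Average = (1/4)(0 + -5 + 6 + 1) = 2/4 = 0.5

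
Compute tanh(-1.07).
-0.7895

tanh(-1.07) = (e^(-1.07) - e^(1.07))/(e^(-1.07) + e^(1.07)) = -0.7895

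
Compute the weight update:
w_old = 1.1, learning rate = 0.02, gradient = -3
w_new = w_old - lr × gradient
w_new = 1.16

w_new = w - η·∂L/∂w = 1.1 - 0.02×(-3) = 1.1 - (-0.06) = 1.16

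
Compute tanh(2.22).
0.9767

tanh(2.22) = (e^(2.22) - e^(-2.22))/(e^(2.22) + e^(-2.22)) = 0.9767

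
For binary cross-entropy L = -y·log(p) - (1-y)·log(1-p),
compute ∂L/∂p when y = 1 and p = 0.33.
∂L/∂p = -3.03

∂L/∂p = -y/p + (1-y)/(1-p) = -1/0.33 + 0 = -3.03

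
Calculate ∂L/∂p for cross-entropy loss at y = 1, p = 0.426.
∂L/∂p = -2.347

∂L/∂p = -y/p + (1-y)/(1-p) = -1/0.426 + 0 = -2.347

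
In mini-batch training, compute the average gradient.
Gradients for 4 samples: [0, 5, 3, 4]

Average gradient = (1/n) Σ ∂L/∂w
Average gradient = 3

Average = (1/4)(0 + 5 + 3 + 4) = 12/4 = 3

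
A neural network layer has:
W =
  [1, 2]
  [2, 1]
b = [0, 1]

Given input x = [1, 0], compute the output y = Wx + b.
y = [1, 3]

Wx = [1×1 + 2×0, 2×1 + 1×0]
   = [1, 2]
y = Wx + b = [1 + 0, 2 + 1] = [1, 3]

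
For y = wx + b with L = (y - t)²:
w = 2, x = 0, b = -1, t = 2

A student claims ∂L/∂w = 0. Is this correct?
Correct

y = (2)(0) + -1 = -1
∂L/∂y = 2(y - t) = 2(-1 - 2) = -6
∂y/∂w = x = 0
∂L/∂w = -6 × 0 = 0

Claimed value: 0
Correct: The correct gradient is 0.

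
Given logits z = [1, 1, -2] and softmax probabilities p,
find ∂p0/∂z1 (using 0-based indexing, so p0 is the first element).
∂p0/∂z1 = -0.238

p = softmax(z) = [0.4879, 0.4879, 0.02429]
p0 = 0.4879, p1 = 0.4879

∂p0/∂z1 = -p0 × p1 = -0.4879 × 0.4879 = -0.238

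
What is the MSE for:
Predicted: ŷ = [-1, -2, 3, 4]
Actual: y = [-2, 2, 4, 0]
MSE = 8.5

MSE = (1/4)((-1--2)² + (-2-2)² + (3-4)² + (4-0)²) = (1/4)(1 + 16 + 1 + 16) = 8.5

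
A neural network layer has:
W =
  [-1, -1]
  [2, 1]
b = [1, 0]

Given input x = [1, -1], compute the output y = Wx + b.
y = [1, 1]

Wx = [-1×1 + -1×-1, 2×1 + 1×-1]
   = [0, 1]
y = Wx + b = [0 + 1, 1 + 0] = [1, 1]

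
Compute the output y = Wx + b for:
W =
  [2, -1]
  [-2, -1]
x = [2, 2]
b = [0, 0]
y = [2, -6]

Wx = [2×2 + -1×2, -2×2 + -1×2]
   = [2, -6]
y = Wx + b = [2 + 0, -6 + 0] = [2, -6]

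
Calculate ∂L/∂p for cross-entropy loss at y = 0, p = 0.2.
∂L/∂p = 1.25

∂L/∂p = -y/p + (1-y)/(1-p) = 0 + 1/0.8 = 1.25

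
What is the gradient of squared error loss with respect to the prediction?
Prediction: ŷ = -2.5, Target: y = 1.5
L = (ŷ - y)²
∂L/∂ŷ = -8.0

∂L/∂ŷ = 2(ŷ - y) = 2(-2.5 - 1.5) = 2(-4.0) = -8.0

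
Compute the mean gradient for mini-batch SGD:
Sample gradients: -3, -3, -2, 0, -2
Average gradient = -2

Average = (1/5)(-3 + -3 + -2 + 0 + -2) = -10/5 = -2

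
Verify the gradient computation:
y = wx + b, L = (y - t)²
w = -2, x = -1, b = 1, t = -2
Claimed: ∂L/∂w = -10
Correct

y = (-2)(-1) + 1 = 3
∂L/∂y = 2(y - t) = 2(3 - -2) = 10
∂y/∂w = x = -1
∂L/∂w = 10 × -1 = -10

Claimed value: -10
Correct: The correct gradient is -10.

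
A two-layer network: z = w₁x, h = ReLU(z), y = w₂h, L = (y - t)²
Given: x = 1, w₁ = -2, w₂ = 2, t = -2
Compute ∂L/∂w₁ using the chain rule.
∂L/∂w₁ = 0

Forward pass:
z = w₁x = -2×1 = -2
h = ReLU(-2) = 0
y = w₂h = 2×0 = 0

Backward pass:
∂L/∂y = 2(y - t) = 2(0 - -2) = 4
∂y/∂h = w₂ = 2
∂h/∂z = 0 (ReLU derivative)
∂z/∂w₁ = x = 1

∂L/∂w₁ = 4 × 2 × 0 × 1 = 0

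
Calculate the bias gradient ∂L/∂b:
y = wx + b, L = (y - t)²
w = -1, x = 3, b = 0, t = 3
∂L/∂b = -12

y = wx + b = (-1)(3) + 0 = -3
∂L/∂y = 2(y - t) = 2(-3 - 3) = -12
∂y/∂b = 1
∂L/∂b = ∂L/∂y · ∂y/∂b = -12 × 1 = -12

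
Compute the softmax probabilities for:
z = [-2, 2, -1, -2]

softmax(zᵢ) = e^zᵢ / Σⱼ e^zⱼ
p = [0.0169, 0.9205, 0.0458, 0.0169]

exp(z) = [0.1353, 7.389, 0.3679, 0.1353]
Sum = 8.028
p = [0.0169, 0.9205, 0.0458, 0.0169]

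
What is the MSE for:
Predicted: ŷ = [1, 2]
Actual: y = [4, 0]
MSE = 6.5

MSE = (1/2)((1-4)² + (2-0)²) = (1/2)(9 + 4) = 6.5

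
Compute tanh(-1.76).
-0.9425

tanh(-1.76) = (e^(-1.76) - e^(1.76))/(e^(-1.76) + e^(1.76)) = -0.9425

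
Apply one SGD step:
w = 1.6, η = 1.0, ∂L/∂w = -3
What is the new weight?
w_new = 4.6

w_new = w - η·∂L/∂w = 1.6 - 1.0×(-3) = 1.6 - (-3) = 4.6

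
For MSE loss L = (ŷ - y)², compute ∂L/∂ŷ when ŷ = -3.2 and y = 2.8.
∂L/∂ŷ = -12.0

∂L/∂ŷ = 2(ŷ - y) = 2(-3.2 - 2.8) = 2(-6.0) = -12.0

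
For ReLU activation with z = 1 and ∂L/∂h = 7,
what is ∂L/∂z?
∂L/∂z = 7

h = ReLU(1) = 1
Since z > 0: ∂h/∂z = 1
∂L/∂z = ∂L/∂h · ∂h/∂z = 7 × 1 = 7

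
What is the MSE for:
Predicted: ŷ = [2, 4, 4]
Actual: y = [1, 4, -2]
MSE = 12.33

MSE = (1/3)((2-1)² + (4-4)² + (4--2)²) = (1/3)(1 + 0 + 36) = 12.33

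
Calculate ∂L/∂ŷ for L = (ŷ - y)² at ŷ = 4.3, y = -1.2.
∂L/∂ŷ = 11.0

∂L/∂ŷ = 2(ŷ - y) = 2(4.3 - -1.2) = 2(5.5) = 11.0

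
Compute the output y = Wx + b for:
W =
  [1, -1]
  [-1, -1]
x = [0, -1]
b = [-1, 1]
y = [0, 2]

Wx = [1×0 + -1×-1, -1×0 + -1×-1]
   = [1, 1]
y = Wx + b = [1 + -1, 1 + 1] = [0, 2]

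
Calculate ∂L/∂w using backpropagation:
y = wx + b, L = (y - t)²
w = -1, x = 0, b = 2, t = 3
∂L/∂w = 0

y = wx + b = (-1)(0) + 2 = 2
∂L/∂y = 2(y - t) = 2(2 - 3) = -2
∂y/∂w = x = 0
∂L/∂w = ∂L/∂y · ∂y/∂w = -2 × 0 = 0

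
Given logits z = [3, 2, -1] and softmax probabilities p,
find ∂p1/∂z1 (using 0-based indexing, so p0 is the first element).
∂p1/∂z1 = 0.195

p = softmax(z) = [0.7214, 0.2654, 0.01321]
p1 = 0.2654

∂p1/∂z1 = p1(1 - p1) = 0.2654 × (1 - 0.2654) = 0.195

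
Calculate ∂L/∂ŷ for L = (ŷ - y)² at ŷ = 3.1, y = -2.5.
∂L/∂ŷ = 11.2

∂L/∂ŷ = 2(ŷ - y) = 2(3.1 - -2.5) = 2(5.6) = 11.2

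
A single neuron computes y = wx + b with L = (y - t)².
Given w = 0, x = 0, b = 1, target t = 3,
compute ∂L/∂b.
∂L/∂b = -4

y = wx + b = (0)(0) + 1 = 1
∂L/∂y = 2(y - t) = 2(1 - 3) = -4
∂y/∂b = 1
∂L/∂b = ∂L/∂y · ∂y/∂b = -4 × 1 = -4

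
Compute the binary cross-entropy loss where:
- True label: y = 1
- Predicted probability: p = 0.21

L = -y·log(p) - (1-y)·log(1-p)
L = 1.561

L = -1·log(0.21) - 0·log(0.79) = -log(0.21) = 1.561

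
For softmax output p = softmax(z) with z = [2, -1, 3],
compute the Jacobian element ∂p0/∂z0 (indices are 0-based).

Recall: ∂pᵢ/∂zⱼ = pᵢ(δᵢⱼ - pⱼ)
∂p0/∂z0 = 0.195

p = softmax(z) = [0.2654, 0.01321, 0.7214]
p0 = 0.2654

∂p0/∂z0 = p0(1 - p0) = 0.2654 × (1 - 0.2654) = 0.195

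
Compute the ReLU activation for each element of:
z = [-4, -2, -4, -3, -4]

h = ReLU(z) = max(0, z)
h = [0, 0, 0, 0, 0]

ReLU applied element-wise: max(0,-4)=0, max(0,-2)=0, max(0,-4)=0, max(0,-3)=0, max(0,-4)=0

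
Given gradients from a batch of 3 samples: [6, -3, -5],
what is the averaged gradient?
Average gradient = -0.6667

Average = (1/3)(6 + -3 + -5) = -2/3 = -0.6667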